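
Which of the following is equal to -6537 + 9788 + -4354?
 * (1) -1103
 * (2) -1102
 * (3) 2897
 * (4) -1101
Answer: 1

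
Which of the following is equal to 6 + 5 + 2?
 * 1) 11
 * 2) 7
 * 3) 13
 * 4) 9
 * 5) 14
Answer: 3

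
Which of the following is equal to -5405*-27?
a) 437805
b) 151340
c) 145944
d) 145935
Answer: d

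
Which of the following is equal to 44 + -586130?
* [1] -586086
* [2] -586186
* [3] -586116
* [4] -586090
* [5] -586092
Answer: 1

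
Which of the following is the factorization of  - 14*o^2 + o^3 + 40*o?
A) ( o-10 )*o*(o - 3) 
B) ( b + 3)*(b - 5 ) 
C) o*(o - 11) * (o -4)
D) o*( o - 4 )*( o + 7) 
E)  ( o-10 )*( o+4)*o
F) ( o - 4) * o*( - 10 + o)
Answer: F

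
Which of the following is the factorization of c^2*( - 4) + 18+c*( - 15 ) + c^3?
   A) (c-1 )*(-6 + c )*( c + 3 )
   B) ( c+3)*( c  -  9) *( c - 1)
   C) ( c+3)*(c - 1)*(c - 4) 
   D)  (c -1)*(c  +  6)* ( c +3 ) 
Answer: A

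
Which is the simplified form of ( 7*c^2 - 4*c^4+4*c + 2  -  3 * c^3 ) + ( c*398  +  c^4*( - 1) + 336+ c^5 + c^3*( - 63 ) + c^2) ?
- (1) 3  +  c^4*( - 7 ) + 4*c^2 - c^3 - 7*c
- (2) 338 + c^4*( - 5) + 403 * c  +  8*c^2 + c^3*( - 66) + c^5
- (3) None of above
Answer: 3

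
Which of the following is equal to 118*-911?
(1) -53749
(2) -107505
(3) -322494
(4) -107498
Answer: 4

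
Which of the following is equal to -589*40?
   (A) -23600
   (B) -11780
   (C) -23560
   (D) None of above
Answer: C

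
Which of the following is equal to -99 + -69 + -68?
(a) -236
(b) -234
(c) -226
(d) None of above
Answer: a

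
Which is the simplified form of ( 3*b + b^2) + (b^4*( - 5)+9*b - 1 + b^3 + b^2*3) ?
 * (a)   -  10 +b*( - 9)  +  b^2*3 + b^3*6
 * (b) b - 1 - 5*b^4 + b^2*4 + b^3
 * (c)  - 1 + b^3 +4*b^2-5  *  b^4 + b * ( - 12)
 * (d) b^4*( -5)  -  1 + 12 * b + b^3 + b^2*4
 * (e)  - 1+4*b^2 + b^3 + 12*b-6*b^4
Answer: d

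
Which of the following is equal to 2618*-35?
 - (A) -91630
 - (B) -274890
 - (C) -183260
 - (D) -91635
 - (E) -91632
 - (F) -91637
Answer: A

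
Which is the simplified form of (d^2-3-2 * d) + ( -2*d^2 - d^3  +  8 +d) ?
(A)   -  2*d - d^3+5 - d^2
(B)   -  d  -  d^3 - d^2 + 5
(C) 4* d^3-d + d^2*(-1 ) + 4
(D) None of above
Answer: B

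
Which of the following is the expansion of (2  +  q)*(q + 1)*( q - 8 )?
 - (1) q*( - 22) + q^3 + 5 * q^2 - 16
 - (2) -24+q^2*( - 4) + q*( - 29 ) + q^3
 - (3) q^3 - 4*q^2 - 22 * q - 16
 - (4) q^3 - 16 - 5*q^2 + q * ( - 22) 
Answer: 4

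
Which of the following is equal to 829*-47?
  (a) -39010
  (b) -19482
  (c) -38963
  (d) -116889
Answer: c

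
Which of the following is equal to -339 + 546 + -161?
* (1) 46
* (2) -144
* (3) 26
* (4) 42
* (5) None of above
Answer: 1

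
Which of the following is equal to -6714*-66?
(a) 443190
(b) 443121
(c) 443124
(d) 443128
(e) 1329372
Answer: c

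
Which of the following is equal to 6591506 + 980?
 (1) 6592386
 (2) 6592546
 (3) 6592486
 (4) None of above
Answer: 3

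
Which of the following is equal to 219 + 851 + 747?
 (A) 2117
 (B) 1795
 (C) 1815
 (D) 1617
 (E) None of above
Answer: E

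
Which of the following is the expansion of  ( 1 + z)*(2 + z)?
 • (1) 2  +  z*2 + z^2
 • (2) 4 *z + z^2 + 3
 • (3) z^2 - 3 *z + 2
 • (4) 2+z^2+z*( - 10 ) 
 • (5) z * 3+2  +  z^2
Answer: 5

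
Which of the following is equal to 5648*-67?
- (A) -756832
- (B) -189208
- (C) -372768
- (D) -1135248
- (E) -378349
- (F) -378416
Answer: F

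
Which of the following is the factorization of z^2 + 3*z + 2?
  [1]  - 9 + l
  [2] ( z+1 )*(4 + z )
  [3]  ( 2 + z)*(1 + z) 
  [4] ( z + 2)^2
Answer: 3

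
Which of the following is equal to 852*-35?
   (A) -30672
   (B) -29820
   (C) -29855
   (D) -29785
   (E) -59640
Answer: B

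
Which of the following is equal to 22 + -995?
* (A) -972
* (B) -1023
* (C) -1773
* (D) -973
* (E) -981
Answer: D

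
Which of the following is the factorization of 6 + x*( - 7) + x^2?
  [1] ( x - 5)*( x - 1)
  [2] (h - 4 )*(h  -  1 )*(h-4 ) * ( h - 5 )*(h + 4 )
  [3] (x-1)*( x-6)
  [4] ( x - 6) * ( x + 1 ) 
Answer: 3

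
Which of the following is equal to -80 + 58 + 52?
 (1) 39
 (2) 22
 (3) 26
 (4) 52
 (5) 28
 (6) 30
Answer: 6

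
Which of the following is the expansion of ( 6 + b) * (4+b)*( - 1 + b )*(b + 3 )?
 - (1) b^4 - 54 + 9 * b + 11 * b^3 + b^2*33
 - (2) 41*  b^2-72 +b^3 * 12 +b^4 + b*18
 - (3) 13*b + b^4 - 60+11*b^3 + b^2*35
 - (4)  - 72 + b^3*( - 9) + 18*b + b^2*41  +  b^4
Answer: 2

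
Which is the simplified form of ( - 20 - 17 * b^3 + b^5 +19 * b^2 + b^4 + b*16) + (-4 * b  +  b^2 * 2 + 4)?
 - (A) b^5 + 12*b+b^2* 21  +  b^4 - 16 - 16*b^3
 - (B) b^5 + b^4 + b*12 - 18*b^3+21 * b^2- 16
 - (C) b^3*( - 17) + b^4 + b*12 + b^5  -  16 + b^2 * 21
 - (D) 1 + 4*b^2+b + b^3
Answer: C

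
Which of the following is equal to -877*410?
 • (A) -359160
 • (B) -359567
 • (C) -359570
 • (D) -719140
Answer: C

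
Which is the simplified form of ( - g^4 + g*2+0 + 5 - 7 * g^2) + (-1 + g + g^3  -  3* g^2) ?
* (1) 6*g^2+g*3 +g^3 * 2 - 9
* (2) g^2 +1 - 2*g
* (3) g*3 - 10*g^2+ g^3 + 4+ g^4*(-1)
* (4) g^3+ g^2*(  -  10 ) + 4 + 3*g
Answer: 3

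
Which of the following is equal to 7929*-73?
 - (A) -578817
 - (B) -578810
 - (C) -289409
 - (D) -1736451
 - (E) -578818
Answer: A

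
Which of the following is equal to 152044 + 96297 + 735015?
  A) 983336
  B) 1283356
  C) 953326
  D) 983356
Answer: D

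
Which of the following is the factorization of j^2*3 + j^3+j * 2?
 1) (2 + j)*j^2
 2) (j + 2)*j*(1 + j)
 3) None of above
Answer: 2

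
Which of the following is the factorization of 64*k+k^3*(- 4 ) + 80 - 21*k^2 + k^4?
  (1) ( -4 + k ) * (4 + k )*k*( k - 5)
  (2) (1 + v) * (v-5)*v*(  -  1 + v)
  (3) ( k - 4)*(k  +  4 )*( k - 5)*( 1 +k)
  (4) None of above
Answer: 3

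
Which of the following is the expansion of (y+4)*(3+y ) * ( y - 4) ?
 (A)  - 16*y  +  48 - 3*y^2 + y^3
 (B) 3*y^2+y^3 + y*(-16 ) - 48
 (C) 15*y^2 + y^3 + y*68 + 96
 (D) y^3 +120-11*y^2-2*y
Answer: B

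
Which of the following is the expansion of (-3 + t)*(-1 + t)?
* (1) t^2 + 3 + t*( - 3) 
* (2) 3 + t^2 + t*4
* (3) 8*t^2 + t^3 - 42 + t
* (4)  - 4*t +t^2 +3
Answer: 4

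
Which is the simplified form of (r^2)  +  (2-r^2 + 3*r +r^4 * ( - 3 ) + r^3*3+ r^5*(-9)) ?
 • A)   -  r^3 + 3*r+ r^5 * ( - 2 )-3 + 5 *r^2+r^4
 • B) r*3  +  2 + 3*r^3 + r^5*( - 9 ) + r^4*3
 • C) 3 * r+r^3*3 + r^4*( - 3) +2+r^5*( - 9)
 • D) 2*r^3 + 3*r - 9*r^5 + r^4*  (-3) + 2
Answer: C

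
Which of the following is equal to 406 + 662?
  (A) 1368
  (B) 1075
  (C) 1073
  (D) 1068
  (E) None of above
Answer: D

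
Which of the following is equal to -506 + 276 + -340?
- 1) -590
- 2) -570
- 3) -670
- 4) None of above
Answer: 2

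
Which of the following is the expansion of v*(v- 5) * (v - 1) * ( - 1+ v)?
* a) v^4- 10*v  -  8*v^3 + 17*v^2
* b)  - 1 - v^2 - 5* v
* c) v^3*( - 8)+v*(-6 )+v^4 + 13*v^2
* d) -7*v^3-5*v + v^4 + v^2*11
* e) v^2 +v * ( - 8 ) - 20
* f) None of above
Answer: d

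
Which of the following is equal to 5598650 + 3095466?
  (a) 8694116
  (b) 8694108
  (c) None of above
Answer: a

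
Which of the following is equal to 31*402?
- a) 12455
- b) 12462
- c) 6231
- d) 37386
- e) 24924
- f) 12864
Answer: b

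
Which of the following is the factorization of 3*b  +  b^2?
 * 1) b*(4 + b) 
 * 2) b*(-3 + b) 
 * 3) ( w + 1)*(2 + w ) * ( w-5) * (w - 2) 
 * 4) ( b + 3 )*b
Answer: 4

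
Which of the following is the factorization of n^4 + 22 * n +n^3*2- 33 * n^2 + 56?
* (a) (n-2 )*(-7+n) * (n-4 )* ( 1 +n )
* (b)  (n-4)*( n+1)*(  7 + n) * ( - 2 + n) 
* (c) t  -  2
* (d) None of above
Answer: b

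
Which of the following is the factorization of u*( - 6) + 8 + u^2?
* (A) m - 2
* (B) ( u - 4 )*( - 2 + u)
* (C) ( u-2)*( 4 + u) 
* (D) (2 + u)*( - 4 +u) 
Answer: B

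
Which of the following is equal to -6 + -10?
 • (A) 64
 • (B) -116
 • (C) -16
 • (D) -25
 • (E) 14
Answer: C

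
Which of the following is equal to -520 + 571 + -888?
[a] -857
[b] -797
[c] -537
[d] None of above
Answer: d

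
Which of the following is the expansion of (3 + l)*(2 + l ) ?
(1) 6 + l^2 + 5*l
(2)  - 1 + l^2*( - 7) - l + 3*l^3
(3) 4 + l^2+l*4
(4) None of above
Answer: 1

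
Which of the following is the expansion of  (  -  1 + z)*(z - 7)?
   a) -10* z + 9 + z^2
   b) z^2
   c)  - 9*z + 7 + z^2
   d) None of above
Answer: d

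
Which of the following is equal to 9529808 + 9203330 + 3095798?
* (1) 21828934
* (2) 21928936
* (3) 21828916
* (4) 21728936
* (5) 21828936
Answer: 5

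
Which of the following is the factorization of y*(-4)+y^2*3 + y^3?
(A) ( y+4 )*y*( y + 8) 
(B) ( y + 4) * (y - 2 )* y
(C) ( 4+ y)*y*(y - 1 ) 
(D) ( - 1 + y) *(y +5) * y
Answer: C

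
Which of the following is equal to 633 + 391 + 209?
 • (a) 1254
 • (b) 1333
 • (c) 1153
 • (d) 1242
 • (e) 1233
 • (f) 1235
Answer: e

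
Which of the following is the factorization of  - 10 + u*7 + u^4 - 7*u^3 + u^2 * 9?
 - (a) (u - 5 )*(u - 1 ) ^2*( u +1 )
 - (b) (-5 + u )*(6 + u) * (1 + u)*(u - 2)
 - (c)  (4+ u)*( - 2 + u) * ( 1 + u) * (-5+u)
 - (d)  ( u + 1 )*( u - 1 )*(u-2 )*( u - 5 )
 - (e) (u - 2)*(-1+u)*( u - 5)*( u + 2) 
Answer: d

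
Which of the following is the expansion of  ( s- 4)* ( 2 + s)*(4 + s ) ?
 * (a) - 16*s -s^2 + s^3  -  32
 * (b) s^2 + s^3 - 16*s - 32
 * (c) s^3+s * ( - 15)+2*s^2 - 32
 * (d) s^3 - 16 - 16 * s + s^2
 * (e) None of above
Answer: e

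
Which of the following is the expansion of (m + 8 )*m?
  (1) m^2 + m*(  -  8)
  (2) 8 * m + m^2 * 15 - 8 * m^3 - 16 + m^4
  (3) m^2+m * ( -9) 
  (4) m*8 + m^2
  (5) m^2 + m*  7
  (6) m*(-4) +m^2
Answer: 4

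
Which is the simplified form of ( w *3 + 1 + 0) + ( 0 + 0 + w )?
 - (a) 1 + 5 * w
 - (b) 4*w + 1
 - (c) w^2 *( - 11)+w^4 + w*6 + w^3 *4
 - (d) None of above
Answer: b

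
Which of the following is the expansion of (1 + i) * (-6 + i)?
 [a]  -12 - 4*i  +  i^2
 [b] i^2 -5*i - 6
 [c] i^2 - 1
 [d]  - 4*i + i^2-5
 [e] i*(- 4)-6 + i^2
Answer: b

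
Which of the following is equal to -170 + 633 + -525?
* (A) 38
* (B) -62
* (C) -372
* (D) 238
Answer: B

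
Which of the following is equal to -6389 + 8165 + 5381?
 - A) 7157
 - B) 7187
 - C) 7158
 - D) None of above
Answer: A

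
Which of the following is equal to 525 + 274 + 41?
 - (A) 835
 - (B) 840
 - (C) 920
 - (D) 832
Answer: B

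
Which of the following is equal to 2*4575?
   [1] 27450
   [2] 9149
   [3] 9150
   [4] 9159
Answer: 3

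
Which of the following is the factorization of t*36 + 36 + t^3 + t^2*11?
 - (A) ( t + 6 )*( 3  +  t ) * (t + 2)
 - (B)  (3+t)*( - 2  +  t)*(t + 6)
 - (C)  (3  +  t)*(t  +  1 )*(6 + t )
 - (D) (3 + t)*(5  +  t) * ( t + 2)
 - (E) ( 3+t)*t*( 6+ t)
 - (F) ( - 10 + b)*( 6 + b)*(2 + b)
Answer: A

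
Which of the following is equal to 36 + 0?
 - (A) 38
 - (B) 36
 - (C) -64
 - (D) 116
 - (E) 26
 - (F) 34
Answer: B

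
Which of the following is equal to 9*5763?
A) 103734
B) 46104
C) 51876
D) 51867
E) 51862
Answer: D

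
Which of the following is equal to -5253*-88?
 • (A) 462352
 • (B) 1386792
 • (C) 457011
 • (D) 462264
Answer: D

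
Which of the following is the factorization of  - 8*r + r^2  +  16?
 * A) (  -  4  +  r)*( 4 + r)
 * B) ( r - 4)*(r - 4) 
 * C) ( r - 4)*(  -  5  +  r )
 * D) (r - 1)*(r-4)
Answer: B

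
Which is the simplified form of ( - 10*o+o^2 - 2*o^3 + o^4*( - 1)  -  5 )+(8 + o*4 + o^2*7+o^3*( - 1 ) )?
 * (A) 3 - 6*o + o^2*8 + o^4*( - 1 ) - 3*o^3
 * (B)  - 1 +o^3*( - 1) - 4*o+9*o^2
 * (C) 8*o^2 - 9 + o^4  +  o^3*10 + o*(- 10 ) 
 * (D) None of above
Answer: A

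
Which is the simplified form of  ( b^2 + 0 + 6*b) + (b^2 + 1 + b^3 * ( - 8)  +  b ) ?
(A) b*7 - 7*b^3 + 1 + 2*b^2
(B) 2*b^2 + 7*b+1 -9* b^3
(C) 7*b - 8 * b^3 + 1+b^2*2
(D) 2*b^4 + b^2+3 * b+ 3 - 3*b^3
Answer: C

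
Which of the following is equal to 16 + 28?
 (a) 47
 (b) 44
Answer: b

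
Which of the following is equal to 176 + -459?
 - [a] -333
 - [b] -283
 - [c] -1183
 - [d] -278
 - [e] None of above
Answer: b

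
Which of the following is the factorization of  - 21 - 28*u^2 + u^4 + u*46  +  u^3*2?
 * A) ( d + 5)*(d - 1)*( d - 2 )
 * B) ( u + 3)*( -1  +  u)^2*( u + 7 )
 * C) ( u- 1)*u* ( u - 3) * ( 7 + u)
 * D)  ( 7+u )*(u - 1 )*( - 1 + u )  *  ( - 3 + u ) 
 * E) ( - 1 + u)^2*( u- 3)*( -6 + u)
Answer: D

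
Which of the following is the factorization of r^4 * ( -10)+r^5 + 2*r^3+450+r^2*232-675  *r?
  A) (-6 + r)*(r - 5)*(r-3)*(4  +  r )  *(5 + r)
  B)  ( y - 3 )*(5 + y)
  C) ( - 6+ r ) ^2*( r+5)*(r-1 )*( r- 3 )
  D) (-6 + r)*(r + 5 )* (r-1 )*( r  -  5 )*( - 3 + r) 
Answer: D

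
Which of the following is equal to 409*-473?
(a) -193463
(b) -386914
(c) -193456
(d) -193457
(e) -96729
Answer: d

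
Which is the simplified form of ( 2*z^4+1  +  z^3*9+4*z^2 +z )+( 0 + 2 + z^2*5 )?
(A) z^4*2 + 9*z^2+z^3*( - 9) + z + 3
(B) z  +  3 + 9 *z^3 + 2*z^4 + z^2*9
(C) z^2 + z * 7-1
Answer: B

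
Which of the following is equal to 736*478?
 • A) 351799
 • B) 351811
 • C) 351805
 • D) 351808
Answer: D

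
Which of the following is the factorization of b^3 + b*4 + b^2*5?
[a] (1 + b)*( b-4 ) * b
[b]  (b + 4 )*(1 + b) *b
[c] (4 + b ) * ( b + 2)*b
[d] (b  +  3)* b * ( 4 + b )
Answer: b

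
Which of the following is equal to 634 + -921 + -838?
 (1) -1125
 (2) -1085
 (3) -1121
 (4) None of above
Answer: 1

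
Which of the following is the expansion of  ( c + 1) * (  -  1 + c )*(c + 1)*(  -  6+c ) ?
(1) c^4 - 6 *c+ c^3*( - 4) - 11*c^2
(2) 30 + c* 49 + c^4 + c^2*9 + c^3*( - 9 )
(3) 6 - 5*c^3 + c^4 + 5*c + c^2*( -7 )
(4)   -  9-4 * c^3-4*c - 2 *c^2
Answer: 3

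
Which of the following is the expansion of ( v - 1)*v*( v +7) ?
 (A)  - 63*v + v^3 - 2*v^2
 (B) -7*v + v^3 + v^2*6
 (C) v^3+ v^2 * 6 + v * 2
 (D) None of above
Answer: B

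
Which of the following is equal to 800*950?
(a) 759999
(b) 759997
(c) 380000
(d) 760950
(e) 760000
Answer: e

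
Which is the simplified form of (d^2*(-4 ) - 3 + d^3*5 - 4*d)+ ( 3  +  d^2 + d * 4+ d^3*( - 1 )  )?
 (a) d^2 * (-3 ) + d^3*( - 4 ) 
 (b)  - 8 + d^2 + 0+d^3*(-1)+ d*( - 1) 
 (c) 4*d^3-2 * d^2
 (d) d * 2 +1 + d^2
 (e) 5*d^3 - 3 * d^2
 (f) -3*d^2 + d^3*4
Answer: f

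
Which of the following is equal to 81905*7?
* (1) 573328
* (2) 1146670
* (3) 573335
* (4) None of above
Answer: 3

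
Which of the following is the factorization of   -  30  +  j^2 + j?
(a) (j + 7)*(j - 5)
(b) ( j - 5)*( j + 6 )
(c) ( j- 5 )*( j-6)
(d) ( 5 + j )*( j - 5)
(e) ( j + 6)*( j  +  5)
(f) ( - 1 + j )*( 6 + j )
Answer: b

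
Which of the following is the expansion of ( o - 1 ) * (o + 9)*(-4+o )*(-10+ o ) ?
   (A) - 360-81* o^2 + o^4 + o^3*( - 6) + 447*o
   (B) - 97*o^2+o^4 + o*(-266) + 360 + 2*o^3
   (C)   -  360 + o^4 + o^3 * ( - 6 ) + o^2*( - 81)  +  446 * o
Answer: C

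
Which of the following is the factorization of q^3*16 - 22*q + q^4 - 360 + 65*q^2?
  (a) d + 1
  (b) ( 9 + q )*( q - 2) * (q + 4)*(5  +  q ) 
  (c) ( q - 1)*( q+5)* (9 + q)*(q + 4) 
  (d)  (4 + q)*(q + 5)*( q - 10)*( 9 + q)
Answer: b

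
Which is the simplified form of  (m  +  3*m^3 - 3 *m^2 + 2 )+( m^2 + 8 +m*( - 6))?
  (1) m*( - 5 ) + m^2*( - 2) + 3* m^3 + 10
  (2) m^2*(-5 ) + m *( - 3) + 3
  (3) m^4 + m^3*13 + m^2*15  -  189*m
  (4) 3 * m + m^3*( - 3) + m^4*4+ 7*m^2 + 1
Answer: 1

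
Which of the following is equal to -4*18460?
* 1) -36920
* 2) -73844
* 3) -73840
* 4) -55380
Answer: 3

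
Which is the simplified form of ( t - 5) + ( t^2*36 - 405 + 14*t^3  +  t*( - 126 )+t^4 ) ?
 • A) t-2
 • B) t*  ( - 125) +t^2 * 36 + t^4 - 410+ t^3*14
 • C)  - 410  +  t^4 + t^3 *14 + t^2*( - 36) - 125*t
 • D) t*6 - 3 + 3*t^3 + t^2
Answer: B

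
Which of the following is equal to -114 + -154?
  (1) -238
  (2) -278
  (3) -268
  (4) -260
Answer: 3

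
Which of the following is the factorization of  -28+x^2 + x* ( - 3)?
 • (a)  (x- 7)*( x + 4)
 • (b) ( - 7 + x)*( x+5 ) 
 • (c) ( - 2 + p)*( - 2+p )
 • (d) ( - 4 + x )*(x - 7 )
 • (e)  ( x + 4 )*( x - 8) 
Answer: a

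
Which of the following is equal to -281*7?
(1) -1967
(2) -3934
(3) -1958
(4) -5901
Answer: 1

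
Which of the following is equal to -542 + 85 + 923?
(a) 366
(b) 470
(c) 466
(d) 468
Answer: c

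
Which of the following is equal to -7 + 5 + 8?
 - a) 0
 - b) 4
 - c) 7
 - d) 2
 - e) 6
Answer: e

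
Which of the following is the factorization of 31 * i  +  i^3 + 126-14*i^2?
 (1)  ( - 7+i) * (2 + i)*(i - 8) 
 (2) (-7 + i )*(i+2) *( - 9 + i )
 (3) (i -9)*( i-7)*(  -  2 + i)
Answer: 2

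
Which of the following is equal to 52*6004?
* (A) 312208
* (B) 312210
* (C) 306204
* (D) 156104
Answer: A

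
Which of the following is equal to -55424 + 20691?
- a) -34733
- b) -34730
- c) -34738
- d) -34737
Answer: a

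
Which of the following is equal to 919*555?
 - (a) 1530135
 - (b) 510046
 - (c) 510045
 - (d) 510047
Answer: c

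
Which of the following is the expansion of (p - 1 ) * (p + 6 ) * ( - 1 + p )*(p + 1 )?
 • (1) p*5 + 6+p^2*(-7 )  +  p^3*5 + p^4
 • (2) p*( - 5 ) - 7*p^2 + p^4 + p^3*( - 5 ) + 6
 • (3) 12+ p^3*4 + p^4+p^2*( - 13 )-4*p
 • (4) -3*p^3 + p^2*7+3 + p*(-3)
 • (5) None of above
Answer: 5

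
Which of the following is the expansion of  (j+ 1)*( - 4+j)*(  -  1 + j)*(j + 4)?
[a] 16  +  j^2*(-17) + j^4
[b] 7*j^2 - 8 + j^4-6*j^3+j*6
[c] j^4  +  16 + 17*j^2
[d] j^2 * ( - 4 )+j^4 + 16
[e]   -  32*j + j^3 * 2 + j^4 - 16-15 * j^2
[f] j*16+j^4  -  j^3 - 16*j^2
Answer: a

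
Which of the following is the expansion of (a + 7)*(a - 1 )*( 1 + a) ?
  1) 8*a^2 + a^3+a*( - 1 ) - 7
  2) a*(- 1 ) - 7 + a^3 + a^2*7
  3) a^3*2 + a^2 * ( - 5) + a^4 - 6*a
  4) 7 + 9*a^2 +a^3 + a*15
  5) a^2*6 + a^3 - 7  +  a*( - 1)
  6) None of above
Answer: 2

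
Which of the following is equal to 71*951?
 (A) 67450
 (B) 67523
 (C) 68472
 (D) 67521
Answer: D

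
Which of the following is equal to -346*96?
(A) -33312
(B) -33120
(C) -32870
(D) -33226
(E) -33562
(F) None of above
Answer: F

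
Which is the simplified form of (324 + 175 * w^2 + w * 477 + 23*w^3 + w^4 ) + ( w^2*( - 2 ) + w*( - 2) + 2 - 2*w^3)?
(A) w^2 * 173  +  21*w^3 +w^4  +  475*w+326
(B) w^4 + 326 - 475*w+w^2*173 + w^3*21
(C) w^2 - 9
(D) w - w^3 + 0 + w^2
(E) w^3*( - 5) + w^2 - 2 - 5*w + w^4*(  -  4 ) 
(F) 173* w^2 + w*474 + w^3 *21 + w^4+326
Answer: A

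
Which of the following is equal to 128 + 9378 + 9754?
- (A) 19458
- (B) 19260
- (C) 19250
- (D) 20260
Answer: B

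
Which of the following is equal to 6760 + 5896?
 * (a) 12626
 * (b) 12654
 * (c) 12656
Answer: c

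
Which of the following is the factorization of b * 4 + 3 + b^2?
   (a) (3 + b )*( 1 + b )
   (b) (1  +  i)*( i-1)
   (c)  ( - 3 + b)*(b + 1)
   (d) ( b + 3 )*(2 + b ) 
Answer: a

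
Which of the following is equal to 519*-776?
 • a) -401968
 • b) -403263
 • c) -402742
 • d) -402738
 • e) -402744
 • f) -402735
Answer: e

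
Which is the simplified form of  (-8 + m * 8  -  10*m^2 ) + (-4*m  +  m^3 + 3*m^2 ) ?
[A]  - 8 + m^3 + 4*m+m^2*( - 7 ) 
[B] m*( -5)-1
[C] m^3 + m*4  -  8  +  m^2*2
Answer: A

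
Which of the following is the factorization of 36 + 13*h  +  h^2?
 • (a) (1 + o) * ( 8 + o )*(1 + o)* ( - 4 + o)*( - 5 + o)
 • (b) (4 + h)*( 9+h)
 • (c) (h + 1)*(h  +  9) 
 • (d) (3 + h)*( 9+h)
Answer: b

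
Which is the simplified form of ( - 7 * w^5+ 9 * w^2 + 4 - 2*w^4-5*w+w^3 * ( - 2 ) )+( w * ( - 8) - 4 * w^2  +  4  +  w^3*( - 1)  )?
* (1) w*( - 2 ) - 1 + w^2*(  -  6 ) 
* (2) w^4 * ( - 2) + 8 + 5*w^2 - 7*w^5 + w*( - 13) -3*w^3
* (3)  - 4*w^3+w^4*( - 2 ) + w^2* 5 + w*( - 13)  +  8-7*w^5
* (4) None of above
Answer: 2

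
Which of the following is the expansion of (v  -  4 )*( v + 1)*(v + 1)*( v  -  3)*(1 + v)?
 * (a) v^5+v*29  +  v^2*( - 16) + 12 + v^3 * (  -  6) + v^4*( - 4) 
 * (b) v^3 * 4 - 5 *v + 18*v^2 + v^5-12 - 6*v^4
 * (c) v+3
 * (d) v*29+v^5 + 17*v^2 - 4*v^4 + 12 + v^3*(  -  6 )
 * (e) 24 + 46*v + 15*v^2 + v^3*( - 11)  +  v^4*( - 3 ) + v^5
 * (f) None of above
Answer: f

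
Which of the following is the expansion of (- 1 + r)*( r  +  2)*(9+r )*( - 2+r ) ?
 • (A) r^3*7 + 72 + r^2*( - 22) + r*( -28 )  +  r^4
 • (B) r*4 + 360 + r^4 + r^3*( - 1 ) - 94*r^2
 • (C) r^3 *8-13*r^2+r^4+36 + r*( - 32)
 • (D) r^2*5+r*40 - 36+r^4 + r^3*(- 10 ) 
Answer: C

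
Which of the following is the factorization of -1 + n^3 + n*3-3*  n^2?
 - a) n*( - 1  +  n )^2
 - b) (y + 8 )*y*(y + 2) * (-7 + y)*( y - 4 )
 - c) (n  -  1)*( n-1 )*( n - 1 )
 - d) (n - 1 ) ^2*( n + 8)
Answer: c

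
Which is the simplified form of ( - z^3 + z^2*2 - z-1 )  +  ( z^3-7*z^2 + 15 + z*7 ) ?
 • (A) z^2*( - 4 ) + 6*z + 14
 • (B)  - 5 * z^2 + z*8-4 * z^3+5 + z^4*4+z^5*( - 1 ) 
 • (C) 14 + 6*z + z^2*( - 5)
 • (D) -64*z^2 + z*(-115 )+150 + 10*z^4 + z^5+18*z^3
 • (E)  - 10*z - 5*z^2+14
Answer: C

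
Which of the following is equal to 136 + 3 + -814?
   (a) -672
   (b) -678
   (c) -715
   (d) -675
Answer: d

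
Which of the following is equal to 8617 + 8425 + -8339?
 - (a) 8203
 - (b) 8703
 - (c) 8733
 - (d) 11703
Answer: b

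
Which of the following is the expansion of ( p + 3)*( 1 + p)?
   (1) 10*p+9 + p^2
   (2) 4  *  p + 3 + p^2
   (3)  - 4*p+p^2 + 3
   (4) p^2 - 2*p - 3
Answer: 2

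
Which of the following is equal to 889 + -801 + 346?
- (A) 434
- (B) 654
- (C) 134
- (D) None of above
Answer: A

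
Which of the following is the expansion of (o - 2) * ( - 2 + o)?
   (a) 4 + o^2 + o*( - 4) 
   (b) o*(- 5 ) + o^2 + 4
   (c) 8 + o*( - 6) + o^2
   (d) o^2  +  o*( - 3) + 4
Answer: a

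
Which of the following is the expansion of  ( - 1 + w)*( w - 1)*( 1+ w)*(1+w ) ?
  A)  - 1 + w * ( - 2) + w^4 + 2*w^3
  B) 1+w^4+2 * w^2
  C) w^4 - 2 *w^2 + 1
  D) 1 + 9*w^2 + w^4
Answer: C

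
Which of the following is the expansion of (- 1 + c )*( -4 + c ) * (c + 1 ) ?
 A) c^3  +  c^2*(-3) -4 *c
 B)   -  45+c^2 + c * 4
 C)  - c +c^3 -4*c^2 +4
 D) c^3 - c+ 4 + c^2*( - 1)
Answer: C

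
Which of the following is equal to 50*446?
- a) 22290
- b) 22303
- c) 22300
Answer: c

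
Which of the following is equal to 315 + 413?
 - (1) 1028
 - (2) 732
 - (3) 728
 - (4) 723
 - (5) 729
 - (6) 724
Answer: 3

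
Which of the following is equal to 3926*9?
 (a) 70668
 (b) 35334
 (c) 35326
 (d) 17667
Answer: b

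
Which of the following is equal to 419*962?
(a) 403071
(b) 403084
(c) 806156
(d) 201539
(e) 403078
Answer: e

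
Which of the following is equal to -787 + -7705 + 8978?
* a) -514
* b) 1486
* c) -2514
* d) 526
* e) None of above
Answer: e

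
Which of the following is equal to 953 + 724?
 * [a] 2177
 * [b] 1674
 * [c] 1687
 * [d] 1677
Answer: d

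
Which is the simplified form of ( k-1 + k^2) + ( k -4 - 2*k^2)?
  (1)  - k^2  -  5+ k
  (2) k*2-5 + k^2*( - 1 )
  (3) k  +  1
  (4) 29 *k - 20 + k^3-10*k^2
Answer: 2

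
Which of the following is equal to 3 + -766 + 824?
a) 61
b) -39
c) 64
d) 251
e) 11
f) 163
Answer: a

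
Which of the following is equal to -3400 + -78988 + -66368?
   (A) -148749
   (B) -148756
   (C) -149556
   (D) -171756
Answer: B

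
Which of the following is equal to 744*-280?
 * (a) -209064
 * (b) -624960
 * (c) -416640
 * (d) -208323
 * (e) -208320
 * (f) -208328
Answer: e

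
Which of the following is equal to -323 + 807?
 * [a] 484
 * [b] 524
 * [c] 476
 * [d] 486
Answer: a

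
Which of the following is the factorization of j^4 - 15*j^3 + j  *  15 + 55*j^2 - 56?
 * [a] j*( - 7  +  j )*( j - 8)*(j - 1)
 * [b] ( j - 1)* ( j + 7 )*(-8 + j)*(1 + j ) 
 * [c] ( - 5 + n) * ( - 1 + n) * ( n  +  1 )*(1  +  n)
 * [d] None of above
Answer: d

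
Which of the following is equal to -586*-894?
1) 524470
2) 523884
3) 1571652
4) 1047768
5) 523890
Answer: 2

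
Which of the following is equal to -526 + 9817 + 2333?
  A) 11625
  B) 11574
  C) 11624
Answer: C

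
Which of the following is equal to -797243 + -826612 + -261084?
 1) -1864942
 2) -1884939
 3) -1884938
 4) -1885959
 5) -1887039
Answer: 2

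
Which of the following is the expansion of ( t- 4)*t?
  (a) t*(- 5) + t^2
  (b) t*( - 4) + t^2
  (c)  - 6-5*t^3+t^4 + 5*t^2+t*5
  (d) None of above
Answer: b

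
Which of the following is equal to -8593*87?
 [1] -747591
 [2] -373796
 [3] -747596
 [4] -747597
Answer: 1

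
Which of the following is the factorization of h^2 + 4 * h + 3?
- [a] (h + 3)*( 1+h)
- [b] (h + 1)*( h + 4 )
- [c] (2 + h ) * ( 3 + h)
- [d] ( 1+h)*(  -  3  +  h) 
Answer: a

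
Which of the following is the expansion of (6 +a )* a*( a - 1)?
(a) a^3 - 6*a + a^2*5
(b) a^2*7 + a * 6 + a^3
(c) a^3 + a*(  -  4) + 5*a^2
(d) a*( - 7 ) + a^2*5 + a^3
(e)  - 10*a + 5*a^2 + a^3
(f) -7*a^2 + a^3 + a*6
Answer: a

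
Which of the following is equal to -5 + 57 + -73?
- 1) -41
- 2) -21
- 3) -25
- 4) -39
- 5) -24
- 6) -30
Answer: 2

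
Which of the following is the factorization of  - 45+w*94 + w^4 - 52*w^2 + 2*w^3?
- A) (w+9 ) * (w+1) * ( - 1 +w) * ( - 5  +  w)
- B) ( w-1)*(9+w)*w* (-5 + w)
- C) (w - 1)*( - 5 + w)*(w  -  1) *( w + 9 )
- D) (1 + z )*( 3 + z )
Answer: C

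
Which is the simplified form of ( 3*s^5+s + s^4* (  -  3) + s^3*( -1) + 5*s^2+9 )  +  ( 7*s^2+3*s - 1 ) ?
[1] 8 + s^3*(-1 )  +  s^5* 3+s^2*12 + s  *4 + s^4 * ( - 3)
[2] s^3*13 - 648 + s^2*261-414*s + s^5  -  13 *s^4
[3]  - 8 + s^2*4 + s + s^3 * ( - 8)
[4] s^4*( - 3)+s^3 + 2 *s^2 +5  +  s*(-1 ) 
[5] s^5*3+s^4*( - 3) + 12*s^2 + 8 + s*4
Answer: 1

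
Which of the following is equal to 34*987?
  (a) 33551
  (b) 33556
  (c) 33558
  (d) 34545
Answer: c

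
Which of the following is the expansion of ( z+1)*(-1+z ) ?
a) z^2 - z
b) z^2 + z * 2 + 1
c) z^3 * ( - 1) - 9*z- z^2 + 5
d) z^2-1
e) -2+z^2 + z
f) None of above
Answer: d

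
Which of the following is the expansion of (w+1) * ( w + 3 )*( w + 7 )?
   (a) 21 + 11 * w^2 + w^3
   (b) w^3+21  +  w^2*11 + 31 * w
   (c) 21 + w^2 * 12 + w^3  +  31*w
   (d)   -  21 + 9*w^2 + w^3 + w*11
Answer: b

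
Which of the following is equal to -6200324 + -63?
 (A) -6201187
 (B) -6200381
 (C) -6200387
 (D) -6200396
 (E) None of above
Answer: C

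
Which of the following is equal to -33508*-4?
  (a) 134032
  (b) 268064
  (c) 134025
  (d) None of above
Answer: a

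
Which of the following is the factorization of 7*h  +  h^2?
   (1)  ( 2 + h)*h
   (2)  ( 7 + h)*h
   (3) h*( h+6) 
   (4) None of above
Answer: 2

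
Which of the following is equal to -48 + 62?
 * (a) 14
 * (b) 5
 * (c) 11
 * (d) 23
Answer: a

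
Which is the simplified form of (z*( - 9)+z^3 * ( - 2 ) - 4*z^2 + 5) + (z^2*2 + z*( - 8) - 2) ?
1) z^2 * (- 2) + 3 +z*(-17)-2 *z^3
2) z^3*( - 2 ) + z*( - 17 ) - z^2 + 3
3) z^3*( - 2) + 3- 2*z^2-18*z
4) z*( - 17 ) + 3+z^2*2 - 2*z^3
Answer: 1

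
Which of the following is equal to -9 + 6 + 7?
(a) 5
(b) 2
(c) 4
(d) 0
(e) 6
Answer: c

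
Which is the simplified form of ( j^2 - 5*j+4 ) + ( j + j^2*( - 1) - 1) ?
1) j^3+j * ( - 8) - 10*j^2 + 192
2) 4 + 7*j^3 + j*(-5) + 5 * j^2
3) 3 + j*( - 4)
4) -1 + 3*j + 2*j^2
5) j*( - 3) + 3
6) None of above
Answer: 3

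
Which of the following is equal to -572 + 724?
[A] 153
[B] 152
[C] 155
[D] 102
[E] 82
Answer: B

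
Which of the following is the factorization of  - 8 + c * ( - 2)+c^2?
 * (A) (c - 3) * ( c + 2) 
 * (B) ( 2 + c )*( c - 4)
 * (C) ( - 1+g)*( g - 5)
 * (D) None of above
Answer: B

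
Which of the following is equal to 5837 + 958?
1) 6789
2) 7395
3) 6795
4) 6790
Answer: 3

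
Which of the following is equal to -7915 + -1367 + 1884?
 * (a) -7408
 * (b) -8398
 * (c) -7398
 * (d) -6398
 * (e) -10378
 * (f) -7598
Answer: c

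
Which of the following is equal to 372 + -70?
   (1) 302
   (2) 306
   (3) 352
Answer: 1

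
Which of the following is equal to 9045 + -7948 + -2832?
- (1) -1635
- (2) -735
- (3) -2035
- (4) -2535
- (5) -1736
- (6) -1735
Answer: 6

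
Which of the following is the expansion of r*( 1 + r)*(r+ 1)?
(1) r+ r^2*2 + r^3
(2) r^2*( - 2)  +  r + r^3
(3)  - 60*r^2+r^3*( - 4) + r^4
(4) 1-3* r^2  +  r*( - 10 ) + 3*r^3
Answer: 1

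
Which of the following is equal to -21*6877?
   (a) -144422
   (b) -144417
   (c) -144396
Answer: b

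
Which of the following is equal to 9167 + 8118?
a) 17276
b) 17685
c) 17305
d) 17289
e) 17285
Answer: e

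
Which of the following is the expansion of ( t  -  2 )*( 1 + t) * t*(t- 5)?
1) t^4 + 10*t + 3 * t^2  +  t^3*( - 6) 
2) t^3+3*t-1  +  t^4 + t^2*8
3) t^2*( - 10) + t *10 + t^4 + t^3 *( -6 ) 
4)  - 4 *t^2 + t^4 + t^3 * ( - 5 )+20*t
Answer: 1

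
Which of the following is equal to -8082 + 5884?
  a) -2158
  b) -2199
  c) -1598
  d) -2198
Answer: d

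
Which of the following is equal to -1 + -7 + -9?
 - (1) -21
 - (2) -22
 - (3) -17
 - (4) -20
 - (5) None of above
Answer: 3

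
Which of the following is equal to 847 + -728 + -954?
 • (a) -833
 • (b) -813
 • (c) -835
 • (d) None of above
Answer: c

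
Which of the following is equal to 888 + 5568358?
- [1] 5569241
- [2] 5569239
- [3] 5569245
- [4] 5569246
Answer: 4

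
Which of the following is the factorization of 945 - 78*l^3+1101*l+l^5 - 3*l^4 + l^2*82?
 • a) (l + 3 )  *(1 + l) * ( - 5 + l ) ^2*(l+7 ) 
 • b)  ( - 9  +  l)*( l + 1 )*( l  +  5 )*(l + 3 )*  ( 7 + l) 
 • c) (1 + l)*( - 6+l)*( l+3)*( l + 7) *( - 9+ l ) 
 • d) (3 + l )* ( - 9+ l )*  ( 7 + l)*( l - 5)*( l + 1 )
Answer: d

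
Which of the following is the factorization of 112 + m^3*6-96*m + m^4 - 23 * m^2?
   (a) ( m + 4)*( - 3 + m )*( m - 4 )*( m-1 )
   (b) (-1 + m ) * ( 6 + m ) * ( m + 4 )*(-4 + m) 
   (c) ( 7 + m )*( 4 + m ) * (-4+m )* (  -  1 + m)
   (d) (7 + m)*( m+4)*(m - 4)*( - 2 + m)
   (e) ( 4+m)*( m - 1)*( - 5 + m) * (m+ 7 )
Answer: c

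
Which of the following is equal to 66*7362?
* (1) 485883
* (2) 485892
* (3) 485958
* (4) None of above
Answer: 2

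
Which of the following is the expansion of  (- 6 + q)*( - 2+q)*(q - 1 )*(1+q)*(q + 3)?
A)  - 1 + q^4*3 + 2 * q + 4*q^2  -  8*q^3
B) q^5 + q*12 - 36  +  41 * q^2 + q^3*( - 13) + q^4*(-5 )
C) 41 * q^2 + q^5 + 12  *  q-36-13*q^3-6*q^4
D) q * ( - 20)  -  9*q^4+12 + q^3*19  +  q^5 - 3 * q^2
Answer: B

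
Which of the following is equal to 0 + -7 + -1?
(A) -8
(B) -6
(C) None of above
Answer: A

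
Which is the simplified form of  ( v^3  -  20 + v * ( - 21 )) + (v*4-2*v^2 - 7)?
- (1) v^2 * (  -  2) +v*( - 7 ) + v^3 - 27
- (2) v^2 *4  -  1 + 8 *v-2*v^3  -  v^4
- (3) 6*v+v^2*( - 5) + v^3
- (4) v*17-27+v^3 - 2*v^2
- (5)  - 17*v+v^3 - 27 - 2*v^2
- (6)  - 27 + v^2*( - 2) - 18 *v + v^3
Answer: 5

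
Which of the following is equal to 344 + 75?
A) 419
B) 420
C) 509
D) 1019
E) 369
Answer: A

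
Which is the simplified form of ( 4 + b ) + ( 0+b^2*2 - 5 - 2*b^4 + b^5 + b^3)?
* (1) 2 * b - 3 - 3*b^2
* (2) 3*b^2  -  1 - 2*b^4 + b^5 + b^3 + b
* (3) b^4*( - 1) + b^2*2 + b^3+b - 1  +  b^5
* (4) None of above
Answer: 4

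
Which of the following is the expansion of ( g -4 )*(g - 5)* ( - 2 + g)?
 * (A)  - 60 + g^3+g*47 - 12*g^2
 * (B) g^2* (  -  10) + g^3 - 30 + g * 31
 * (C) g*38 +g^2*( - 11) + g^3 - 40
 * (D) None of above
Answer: C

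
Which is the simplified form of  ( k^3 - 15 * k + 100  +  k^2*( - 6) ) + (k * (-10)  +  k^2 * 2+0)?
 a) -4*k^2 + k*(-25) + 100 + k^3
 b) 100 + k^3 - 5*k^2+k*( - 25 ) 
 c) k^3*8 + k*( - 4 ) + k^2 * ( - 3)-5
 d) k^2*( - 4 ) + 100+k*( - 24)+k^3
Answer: a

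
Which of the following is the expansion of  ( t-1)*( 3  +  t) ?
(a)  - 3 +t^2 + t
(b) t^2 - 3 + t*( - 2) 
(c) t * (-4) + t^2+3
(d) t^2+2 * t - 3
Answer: d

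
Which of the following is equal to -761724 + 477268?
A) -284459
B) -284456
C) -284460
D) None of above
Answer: B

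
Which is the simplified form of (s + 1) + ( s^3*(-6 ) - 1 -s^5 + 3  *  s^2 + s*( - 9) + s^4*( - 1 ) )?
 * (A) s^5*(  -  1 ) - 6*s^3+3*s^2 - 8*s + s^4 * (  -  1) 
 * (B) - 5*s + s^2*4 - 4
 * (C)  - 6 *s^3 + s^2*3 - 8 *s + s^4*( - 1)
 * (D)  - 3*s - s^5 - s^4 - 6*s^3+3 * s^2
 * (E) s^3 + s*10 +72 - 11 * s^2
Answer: A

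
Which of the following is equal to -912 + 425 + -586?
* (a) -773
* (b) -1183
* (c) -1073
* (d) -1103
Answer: c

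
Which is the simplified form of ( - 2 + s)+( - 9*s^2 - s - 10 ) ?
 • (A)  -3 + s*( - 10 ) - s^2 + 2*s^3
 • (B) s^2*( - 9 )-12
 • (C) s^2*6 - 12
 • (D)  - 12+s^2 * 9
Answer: B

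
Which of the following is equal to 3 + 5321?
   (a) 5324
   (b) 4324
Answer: a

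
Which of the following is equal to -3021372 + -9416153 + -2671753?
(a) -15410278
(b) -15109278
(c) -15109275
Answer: b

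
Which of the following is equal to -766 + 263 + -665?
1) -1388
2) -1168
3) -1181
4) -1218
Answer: 2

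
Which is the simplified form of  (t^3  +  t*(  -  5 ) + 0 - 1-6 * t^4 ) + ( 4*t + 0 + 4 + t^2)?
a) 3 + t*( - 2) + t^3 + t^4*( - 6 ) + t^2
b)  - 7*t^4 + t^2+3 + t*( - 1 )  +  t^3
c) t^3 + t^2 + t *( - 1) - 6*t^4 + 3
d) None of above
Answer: c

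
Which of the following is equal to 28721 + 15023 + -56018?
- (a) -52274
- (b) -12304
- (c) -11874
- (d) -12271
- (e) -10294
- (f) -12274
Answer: f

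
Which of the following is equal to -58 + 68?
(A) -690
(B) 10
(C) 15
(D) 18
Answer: B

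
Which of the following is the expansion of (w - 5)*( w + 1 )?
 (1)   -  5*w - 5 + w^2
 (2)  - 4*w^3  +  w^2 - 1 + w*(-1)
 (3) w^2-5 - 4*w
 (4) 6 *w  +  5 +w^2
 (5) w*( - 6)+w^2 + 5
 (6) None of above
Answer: 3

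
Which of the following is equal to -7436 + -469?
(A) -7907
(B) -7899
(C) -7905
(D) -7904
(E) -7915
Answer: C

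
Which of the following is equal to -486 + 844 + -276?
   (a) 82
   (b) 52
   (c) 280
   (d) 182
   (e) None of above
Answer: a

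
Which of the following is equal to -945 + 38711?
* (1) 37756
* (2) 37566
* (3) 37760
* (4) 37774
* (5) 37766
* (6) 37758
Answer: 5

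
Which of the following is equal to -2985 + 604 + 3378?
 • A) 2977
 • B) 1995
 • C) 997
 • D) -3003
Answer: C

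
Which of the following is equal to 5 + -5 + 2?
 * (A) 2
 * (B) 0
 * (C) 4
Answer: A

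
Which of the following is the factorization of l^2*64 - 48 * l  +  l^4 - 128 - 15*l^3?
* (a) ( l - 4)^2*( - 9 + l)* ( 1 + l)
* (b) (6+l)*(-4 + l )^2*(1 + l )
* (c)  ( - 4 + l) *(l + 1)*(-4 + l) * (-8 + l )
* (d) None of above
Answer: c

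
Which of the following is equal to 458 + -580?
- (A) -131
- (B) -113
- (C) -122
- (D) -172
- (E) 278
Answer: C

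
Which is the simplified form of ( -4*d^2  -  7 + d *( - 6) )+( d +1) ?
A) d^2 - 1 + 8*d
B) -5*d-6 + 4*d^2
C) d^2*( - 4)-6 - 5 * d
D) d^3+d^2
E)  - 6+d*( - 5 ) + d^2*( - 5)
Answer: C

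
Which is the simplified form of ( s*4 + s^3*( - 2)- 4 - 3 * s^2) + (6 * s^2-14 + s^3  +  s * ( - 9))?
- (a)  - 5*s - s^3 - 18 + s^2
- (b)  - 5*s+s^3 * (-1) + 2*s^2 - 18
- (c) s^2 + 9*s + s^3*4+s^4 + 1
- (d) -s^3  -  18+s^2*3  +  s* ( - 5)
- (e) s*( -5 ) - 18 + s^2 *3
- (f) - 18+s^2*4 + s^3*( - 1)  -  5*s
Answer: d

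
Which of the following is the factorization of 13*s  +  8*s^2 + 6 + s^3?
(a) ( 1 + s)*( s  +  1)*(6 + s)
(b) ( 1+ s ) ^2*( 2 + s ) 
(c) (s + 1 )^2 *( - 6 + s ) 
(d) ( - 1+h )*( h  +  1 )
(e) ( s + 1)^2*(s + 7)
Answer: a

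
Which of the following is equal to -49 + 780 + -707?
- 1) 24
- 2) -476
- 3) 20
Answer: 1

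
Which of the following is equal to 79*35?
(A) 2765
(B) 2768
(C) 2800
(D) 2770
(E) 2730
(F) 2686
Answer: A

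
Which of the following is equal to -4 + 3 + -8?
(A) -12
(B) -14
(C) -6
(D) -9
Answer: D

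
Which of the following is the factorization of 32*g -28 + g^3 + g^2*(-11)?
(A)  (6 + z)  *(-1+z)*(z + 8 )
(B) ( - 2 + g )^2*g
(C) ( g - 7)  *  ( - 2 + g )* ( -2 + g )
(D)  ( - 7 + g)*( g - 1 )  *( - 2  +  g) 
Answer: C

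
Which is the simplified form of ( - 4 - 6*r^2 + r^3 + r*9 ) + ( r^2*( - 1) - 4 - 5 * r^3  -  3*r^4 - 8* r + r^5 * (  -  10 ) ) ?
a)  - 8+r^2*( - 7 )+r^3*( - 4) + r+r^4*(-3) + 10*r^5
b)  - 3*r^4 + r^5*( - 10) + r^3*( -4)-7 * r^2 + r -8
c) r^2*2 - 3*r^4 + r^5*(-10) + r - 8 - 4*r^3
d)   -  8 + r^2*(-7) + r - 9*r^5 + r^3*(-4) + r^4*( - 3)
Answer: b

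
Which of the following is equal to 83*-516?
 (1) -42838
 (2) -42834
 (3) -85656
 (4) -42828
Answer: 4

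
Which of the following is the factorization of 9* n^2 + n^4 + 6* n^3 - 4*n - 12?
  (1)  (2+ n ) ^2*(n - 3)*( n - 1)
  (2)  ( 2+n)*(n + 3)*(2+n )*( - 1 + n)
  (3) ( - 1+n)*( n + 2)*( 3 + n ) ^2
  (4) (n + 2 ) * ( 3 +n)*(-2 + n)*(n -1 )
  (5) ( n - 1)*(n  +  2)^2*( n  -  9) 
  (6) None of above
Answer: 2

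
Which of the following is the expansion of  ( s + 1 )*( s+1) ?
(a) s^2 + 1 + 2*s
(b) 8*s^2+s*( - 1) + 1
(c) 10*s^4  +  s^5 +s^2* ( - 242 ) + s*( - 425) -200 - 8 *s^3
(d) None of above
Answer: a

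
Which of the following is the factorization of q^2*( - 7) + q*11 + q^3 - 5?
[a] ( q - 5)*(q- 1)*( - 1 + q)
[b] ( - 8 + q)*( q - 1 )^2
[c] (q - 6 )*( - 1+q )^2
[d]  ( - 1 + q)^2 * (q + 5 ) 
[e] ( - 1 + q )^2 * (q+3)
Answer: a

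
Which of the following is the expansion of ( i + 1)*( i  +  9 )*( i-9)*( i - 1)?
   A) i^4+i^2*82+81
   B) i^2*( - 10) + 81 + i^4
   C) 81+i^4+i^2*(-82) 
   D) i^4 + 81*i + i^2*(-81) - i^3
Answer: C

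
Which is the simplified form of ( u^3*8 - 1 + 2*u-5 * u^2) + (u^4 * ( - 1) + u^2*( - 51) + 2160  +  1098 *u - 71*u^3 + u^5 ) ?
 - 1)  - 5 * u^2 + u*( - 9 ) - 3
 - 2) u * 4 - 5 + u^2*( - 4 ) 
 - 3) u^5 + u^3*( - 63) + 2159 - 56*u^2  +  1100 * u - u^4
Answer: 3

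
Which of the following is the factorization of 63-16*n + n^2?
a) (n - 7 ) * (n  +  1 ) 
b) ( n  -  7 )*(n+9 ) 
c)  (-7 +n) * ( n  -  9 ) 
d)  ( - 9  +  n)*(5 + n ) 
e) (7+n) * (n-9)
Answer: c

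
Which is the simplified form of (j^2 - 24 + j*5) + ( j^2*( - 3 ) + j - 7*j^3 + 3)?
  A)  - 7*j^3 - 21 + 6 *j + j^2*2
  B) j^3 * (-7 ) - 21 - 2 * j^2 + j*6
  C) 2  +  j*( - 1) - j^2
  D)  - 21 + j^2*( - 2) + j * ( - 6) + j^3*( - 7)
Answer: B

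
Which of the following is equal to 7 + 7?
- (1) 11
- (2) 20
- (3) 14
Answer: 3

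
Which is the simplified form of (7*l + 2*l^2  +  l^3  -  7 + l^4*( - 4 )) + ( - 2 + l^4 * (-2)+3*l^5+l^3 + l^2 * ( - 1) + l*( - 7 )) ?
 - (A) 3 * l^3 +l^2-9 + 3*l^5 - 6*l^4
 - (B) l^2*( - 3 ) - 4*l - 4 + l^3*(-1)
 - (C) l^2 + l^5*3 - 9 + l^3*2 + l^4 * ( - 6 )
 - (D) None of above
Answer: C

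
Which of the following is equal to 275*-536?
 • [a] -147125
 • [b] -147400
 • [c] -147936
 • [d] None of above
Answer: b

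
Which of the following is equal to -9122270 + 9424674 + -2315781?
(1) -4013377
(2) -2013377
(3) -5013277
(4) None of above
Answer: 2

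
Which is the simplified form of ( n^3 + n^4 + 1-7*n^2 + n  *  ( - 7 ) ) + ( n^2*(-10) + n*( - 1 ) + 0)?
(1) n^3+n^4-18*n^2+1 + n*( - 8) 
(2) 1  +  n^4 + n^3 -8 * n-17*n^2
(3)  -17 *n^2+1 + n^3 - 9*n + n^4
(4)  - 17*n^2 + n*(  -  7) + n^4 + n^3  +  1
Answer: 2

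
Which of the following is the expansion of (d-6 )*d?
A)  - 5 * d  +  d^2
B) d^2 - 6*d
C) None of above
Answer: B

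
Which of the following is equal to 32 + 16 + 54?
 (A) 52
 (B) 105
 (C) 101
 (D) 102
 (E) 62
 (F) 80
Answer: D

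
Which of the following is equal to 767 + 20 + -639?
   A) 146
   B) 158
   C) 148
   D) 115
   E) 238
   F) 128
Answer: C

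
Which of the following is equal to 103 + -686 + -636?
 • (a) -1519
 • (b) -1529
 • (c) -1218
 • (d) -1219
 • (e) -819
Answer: d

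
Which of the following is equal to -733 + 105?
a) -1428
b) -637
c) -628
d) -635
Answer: c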